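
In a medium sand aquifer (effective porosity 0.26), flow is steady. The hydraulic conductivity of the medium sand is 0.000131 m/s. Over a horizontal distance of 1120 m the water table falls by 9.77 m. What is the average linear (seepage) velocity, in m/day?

0.380

Convert K: 0.000131 m/s × 86400 = 11.32 m/day.
Hydraulic gradient i = Δh / L = 9.77 / 1120 = 0.008723.
Darcy flux q = K · i = 11.32 × 0.008723 = 0.09873 m/day.
Seepage velocity v = q / n_e = 0.09873 / 0.26 = 0.3797 m/day.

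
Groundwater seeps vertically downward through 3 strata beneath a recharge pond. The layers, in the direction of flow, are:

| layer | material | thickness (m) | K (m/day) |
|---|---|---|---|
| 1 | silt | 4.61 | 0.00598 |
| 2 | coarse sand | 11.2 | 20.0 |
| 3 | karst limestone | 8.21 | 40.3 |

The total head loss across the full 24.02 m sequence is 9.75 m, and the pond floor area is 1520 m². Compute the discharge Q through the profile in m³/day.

19.2

Flow is perpendicular to layering, so the layers act in series and the equivalent K is the thickness-weighted harmonic mean.
Total thickness L = 4.61 + 11.2 + 8.21 = 24.02 m.
Σ(b_i/K_i) = 4.61/0.00598 + 11.2/20.0 + 8.21/40.3 = 771.7 d.
K_eq = L / Σ(b_i/K_i) = 24.02 / 771.7 = 0.03113 m/day.
Q = K_eq · A · (Δh/L) = 0.03113 × 1520 × (9.75/24.02) = 19.21 m³/day.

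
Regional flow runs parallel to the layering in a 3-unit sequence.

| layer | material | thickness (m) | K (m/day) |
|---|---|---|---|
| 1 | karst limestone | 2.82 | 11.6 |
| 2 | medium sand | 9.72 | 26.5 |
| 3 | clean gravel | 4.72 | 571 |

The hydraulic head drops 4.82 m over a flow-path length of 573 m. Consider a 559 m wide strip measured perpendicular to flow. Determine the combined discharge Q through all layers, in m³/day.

14000

Flow is parallel to layering, so each bed carries its own Darcy discharge and the transmissivities add.
Σ(K_i·b_i) = 11.6×2.82 + 26.5×9.72 + 571×4.72 = 2985 m²/day.
Hydraulic gradient i = Δh / L = 4.82 / 573 = 0.008412.
Q = Σ(K_i·b_i) · W · i = 2985 × 559 × 0.008412 = 14038 m³/day.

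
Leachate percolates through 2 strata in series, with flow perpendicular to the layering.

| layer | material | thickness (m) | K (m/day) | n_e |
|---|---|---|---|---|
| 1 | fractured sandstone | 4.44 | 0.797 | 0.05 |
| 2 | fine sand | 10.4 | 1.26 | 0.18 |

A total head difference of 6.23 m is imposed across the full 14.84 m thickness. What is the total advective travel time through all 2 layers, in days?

With flow normal to the layers, continuity requires the same specific discharge q through every layer.
Σ(b_i/K_i) = 4.44/0.797 + 10.4/1.26 = 13.82 d.
q = Δh / Σ(b_i/K_i) = 6.23 / 13.82 = 0.4506 m/day.
In each layer the seepage velocity is v_i = q/n_i, so the layer transit time is t_i = b_i·n_i / q:
  layer 1 (fractured sandstone): t_1 = 4.44 × 0.05 / 0.4506 = 0.4926 d
  layer 2 (fine sand): t_2 = 10.4 × 0.18 / 0.4506 = 4.154 d
Total t = Σ t_i = 4.647 days.

4.65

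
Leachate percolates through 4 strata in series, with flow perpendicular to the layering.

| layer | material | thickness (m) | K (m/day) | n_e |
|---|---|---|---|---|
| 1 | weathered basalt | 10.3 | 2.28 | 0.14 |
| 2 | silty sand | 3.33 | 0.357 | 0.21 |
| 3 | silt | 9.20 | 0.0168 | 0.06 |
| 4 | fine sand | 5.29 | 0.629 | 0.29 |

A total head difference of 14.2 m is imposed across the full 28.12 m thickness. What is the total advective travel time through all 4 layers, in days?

With flow normal to the layers, continuity requires the same specific discharge q through every layer.
Σ(b_i/K_i) = 10.3/2.28 + 3.33/0.357 + 9.20/0.0168 + 5.29/0.629 = 569.9 d.
q = Δh / Σ(b_i/K_i) = 14.2 / 569.9 = 0.02492 m/day.
In each layer the seepage velocity is v_i = q/n_i, so the layer transit time is t_i = b_i·n_i / q:
  layer 1 (weathered basalt): t_1 = 10.3 × 0.14 / 0.02492 = 57.87 d
  layer 2 (silty sand): t_2 = 3.33 × 0.21 / 0.02492 = 28.06 d
  layer 3 (silt): t_3 = 9.20 × 0.06 / 0.02492 = 22.15 d
  layer 4 (fine sand): t_4 = 5.29 × 0.29 / 0.02492 = 61.57 d
Total t = Σ t_i = 169.7 days.

170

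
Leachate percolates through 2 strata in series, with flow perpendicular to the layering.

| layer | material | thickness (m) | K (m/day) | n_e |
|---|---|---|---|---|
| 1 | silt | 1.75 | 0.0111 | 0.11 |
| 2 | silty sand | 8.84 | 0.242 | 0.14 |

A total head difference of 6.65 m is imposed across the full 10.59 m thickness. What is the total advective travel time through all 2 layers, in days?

With flow normal to the layers, continuity requires the same specific discharge q through every layer.
Σ(b_i/K_i) = 1.75/0.0111 + 8.84/0.242 = 194.2 d.
q = Δh / Σ(b_i/K_i) = 6.65 / 194.2 = 0.03425 m/day.
In each layer the seepage velocity is v_i = q/n_i, so the layer transit time is t_i = b_i·n_i / q:
  layer 1 (silt): t_1 = 1.75 × 0.11 / 0.03425 = 5.621 d
  layer 2 (silty sand): t_2 = 8.84 × 0.14 / 0.03425 = 36.14 d
Total t = Σ t_i = 41.76 days.

41.8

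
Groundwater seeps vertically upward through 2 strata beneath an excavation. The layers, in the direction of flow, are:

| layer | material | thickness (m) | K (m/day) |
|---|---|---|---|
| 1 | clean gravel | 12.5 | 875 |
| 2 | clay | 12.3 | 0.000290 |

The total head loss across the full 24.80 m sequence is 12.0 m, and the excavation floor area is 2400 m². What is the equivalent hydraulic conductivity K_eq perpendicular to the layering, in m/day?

Flow is perpendicular to layering, so the layers act in series and the equivalent K is the thickness-weighted harmonic mean.
Total thickness L = 12.5 + 12.3 = 24.80 m.
Σ(b_i/K_i) = 12.5/875 + 12.3/0.000290 = 42414 d.
K_eq = L / Σ(b_i/K_i) = 24.80 / 42414 = 0.0005847 m/day.

0.000585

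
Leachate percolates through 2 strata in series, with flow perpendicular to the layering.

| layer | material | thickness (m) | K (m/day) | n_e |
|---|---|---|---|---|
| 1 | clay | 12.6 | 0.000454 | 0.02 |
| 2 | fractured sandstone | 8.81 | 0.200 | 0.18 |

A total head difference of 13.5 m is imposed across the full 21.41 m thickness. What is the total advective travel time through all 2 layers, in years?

10.4

With flow normal to the layers, continuity requires the same specific discharge q through every layer.
Σ(b_i/K_i) = 12.6/0.000454 + 8.81/0.200 = 27797 d.
q = Δh / Σ(b_i/K_i) = 13.5 / 27797 = 0.0004857 m/day.
In each layer the seepage velocity is v_i = q/n_i, so the layer transit time is t_i = b_i·n_i / q:
  layer 1 (clay): t_1 = 12.6 × 0.02 / 0.0004857 = 518.9 d
  layer 2 (fractured sandstone): t_2 = 8.81 × 0.18 / 0.0004857 = 3265 d
Total t = Σ t_i = 3784 days = 10.36 years.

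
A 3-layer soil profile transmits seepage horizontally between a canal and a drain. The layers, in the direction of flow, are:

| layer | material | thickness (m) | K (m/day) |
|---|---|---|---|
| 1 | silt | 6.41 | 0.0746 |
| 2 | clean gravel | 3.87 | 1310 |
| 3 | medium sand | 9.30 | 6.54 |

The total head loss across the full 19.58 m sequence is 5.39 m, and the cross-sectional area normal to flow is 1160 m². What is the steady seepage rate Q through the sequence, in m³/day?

71.6

Flow is perpendicular to layering, so the layers act in series and the equivalent K is the thickness-weighted harmonic mean.
Total thickness L = 6.41 + 3.87 + 9.30 = 19.58 m.
Σ(b_i/K_i) = 6.41/0.0746 + 3.87/1310 + 9.30/6.54 = 87.35 d.
K_eq = L / Σ(b_i/K_i) = 19.58 / 87.35 = 0.2242 m/day.
Q = K_eq · A · (Δh/L) = 0.2242 × 1160 × (5.39/19.58) = 71.58 m³/day.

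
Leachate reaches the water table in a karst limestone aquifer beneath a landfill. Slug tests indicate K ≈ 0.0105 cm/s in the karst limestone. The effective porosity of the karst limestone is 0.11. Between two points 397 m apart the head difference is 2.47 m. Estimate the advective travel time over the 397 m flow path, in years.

2.12

Convert K: 0.0105 cm/s × 864 = 9.072 m/day.
Hydraulic gradient i = Δh / L = 2.47 / 397 = 0.006222.
Darcy flux q = K · i = 9.072 × 0.006222 = 0.05644 m/day.
Seepage velocity v = q / n_e = 0.05644 / 0.11 = 0.5131 m/day.
Travel time t = L / v = 397 / 0.5131 = 773.7 days = 2.118 years.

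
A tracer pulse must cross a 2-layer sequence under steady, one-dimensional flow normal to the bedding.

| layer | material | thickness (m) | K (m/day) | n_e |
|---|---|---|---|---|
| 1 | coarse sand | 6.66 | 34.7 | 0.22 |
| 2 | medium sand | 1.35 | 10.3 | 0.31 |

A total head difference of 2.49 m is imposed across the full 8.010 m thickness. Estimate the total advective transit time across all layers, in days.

With flow normal to the layers, continuity requires the same specific discharge q through every layer.
Σ(b_i/K_i) = 6.66/34.7 + 1.35/10.3 = 0.3230 d.
q = Δh / Σ(b_i/K_i) = 2.49 / 0.3230 = 7.709 m/day.
In each layer the seepage velocity is v_i = q/n_i, so the layer transit time is t_i = b_i·n_i / q:
  layer 1 (coarse sand): t_1 = 6.66 × 0.22 / 7.709 = 0.1901 d
  layer 2 (medium sand): t_2 = 1.35 × 0.31 / 7.709 = 0.05429 d
Total t = Σ t_i = 0.2444 days.

0.244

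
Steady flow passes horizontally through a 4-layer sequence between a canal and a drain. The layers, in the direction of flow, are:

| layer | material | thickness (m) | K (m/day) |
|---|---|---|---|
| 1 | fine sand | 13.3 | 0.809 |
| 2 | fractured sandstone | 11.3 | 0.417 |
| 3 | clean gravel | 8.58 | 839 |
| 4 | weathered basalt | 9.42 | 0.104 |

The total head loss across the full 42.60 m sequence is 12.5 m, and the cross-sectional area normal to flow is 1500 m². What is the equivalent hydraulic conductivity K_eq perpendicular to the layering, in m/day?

0.318

Flow is perpendicular to layering, so the layers act in series and the equivalent K is the thickness-weighted harmonic mean.
Total thickness L = 13.3 + 11.3 + 8.58 + 9.42 = 42.60 m.
Σ(b_i/K_i) = 13.3/0.809 + 11.3/0.417 + 8.58/839 + 9.42/0.104 = 134.1 d.
K_eq = L / Σ(b_i/K_i) = 42.60 / 134.1 = 0.3176 m/day.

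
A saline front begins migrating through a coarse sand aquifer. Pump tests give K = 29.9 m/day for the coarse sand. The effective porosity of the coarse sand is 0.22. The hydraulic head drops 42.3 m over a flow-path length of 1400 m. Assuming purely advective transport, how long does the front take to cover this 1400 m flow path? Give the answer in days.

Hydraulic gradient i = Δh / L = 42.3 / 1400 = 0.03021.
Darcy flux q = K · i = 29.90 × 0.03021 = 0.9034 m/day.
Seepage velocity v = q / n_e = 0.9034 / 0.22 = 4.106 m/day.
Travel time t = L / v = 1400 / 4.106 = 340.9 days.

341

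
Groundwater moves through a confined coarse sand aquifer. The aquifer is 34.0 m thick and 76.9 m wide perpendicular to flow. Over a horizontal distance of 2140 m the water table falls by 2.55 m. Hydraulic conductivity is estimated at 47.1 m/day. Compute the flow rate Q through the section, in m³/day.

Cross-sectional area A = 76.9 × 34.0 = 2615 m².
Hydraulic gradient i = Δh / L = 2.55 / 2140 = 0.001192.
Darcy's law: Q = K · A · i = 47.10 × 2615 × 0.001192 = 146.7 m³/day.

147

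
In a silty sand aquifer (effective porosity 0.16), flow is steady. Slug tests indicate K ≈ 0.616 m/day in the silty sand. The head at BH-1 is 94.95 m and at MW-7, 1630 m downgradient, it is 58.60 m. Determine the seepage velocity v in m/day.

0.0859

Hydraulic gradient i = (94.95 − 58.60) / 1630 = 36.35 / 1630 = 0.02230.
Darcy flux q = K · i = 0.6160 × 0.02230 = 0.01374 m/day.
Seepage velocity v = q / n_e = 0.01374 / 0.16 = 0.08586 m/day.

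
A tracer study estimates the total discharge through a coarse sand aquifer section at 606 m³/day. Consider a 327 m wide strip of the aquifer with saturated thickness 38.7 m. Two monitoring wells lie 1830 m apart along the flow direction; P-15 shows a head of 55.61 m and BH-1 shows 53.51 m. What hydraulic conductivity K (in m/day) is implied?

41.7

Cross-sectional area A = 327 × 38.7 = 12655 m².
Hydraulic gradient i = (55.61 − 53.51) / 1830 = 2.1 / 1830 = 0.001148.
From Q = K·A·i, K = Q / (A·i) = 606 / (12655 × 0.001148) = 41.73 m/day.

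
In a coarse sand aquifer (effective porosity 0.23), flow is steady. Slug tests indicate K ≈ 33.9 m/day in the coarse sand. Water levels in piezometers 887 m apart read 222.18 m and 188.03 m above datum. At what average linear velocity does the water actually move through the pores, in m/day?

Hydraulic gradient i = (222.18 − 188.03) / 887 = 34.15 / 887 = 0.03850.
Darcy flux q = K · i = 33.90 × 0.03850 = 1.305 m/day.
Seepage velocity v = q / n_e = 1.305 / 0.23 = 5.675 m/day.

5.67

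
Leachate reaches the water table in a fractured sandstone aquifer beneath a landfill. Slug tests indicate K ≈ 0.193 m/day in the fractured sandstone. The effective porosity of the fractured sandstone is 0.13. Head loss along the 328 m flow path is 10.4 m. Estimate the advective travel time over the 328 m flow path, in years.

Hydraulic gradient i = Δh / L = 10.4 / 328 = 0.03171.
Darcy flux q = K · i = 0.1930 × 0.03171 = 0.006120 m/day.
Seepage velocity v = q / n_e = 0.006120 / 0.13 = 0.04707 m/day.
Travel time t = L / v = 328 / 0.04707 = 6968 days = 19.08 years.

19.1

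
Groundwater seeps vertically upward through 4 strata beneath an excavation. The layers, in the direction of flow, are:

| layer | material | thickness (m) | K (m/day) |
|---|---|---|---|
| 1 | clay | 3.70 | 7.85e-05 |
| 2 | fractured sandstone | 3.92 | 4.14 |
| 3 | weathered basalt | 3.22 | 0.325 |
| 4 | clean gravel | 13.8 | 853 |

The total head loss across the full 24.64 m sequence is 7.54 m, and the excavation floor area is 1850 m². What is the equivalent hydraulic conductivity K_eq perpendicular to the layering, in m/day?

0.000523

Flow is perpendicular to layering, so the layers act in series and the equivalent K is the thickness-weighted harmonic mean.
Total thickness L = 3.70 + 3.92 + 3.22 + 13.8 = 24.64 m.
Σ(b_i/K_i) = 3.70/7.85e-05 + 3.92/4.14 + 3.22/0.325 + 13.8/853 = 47145 d.
K_eq = L / Σ(b_i/K_i) = 24.64 / 47145 = 0.0005226 m/day.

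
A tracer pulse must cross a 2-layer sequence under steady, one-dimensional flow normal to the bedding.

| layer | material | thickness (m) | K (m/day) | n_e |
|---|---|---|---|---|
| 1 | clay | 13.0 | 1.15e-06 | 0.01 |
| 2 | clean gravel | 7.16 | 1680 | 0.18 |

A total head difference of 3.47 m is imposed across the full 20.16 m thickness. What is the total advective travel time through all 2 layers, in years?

With flow normal to the layers, continuity requires the same specific discharge q through every layer.
Σ(b_i/K_i) = 13.0/1.15e-06 + 7.16/1680 = 1.130e+07 d.
q = Δh / Σ(b_i/K_i) = 3.47 / 1.130e+07 = 3.070e-07 m/day.
In each layer the seepage velocity is v_i = q/n_i, so the layer transit time is t_i = b_i·n_i / q:
  layer 1 (clay): t_1 = 13.0 × 0.01 / 3.070e-07 = 4.235e+05 d
  layer 2 (clean gravel): t_2 = 7.16 × 0.18 / 3.070e-07 = 4.199e+06 d
Total t = Σ t_i = 4.622e+06 days = 12655 years.

12700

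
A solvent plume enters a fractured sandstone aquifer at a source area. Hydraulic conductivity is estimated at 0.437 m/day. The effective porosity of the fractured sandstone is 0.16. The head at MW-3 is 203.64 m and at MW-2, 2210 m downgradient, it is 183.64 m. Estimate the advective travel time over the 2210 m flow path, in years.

Hydraulic gradient i = (203.64 − 183.64) / 2210 = 20 / 2210 = 0.009050.
Darcy flux q = K · i = 0.4370 × 0.009050 = 0.003955 m/day.
Seepage velocity v = q / n_e = 0.003955 / 0.16 = 0.02472 m/day.
Travel time t = L / v = 2210 / 0.02472 = 89411 days = 244.8 years.

245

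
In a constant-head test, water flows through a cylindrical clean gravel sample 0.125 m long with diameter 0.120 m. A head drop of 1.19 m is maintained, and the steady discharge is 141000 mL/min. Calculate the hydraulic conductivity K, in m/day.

Cross-sectional area A = π·(d/2)² = π × (0.120/2)² = 0.01131 m².
Convert discharge: 141000 mL/min = 0.002350 m³/s.
Darcy's law rearranged: K = Q·L / (A·Δh) = 0.002350 × 0.125 / (0.01131 × 1.19) = 0.02183 m/s = 1886 m/day.

1890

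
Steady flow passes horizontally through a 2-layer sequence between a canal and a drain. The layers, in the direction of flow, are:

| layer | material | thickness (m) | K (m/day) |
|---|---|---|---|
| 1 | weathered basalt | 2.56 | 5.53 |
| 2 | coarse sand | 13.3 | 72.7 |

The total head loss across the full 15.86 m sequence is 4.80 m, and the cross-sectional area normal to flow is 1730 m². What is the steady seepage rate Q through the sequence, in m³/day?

12900

Flow is perpendicular to layering, so the layers act in series and the equivalent K is the thickness-weighted harmonic mean.
Total thickness L = 2.56 + 13.3 = 15.86 m.
Σ(b_i/K_i) = 2.56/5.53 + 13.3/72.7 = 0.6459 d.
K_eq = L / Σ(b_i/K_i) = 15.86 / 0.6459 = 24.56 m/day.
Q = K_eq · A · (Δh/L) = 24.56 × 1730 × (4.80/15.86) = 12857 m³/day.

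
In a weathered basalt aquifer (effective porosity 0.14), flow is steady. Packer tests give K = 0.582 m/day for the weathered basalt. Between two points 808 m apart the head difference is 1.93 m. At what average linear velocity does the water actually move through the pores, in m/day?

0.00993

Hydraulic gradient i = Δh / L = 1.93 / 808 = 0.002389.
Darcy flux q = K · i = 0.5820 × 0.002389 = 0.001390 m/day.
Seepage velocity v = q / n_e = 0.001390 / 0.14 = 0.009930 m/day.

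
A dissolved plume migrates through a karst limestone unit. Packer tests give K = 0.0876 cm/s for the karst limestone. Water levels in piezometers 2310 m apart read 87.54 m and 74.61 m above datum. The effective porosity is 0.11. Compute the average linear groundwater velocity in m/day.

3.85

Convert K: 0.0876 cm/s × 864 = 75.69 m/day.
Hydraulic gradient i = (87.54 − 74.61) / 2310 = 12.93 / 2310 = 0.005597.
Darcy flux q = K · i = 75.69 × 0.005597 = 0.4236 m/day.
Seepage velocity v = q / n_e = 0.4236 / 0.11 = 3.851 m/day.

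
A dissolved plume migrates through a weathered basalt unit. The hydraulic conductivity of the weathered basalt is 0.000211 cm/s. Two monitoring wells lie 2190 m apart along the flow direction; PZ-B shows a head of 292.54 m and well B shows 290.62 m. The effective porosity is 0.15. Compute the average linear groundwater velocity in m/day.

Convert K: 0.000211 cm/s × 864 = 0.1823 m/day.
Hydraulic gradient i = (292.54 − 290.62) / 2190 = 1.92 / 2190 = 0.0008767.
Darcy flux q = K · i = 0.1823 × 0.0008767 = 0.0001598 m/day.
Seepage velocity v = q / n_e = 0.0001598 / 0.15 = 0.001066 m/day.

0.00107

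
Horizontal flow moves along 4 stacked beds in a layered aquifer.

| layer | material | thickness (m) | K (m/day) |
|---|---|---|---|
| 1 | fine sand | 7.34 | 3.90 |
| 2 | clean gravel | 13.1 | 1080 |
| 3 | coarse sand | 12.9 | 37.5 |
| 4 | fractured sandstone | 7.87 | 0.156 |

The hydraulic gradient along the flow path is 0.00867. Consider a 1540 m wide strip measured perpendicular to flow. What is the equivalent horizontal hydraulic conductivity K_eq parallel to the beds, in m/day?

356

Flow is parallel to layering, so each bed carries its own Darcy discharge and the transmissivities add.
Σ(K_i·b_i) = 3.90×7.34 + 1080×13.1 + 37.5×12.9 + 0.156×7.87 = 14662 m²/day.
Total thickness b = 41.21 m, so K_eq = Σ(K_i·b_i)/b = 355.8 m/day.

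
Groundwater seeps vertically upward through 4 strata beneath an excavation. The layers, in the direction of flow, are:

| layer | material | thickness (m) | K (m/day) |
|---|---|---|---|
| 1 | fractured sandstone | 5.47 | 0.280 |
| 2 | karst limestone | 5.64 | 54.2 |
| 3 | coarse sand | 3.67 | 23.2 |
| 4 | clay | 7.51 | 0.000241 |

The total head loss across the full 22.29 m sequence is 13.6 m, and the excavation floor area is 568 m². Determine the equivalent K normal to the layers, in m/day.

Flow is perpendicular to layering, so the layers act in series and the equivalent K is the thickness-weighted harmonic mean.
Total thickness L = 5.47 + 5.64 + 3.67 + 7.51 = 22.29 m.
Σ(b_i/K_i) = 5.47/0.280 + 5.64/54.2 + 3.67/23.2 + 7.51/0.000241 = 31182 d.
K_eq = L / Σ(b_i/K_i) = 22.29 / 31182 = 0.0007148 m/day.

0.000715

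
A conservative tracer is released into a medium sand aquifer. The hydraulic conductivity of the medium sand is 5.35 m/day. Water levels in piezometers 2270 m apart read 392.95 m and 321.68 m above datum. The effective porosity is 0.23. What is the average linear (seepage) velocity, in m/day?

0.730

Hydraulic gradient i = (392.95 − 321.68) / 2270 = 71.27 / 2270 = 0.03140.
Darcy flux q = K · i = 5.350 × 0.03140 = 0.1680 m/day.
Seepage velocity v = q / n_e = 0.1680 / 0.23 = 0.7303 m/day.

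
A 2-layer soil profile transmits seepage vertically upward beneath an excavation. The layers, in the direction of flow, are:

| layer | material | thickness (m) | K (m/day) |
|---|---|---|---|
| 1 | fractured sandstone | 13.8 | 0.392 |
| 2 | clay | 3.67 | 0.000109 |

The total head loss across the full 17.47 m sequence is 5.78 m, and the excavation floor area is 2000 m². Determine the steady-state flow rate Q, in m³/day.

Flow is perpendicular to layering, so the layers act in series and the equivalent K is the thickness-weighted harmonic mean.
Total thickness L = 13.8 + 3.67 = 17.47 m.
Σ(b_i/K_i) = 13.8/0.392 + 3.67/0.000109 = 33705 d.
K_eq = L / Σ(b_i/K_i) = 17.47 / 33705 = 0.0005183 m/day.
Q = K_eq · A · (Δh/L) = 0.0005183 × 2000 × (5.78/17.47) = 0.3430 m³/day.

0.343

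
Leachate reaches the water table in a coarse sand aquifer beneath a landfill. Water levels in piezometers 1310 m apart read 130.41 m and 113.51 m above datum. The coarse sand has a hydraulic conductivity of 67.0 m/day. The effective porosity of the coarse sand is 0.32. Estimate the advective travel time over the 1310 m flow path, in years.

Hydraulic gradient i = (130.41 − 113.51) / 1310 = 16.9 / 1310 = 0.01290.
Darcy flux q = K · i = 67.00 × 0.01290 = 0.8644 m/day.
Seepage velocity v = q / n_e = 0.8644 / 0.32 = 2.701 m/day.
Travel time t = L / v = 1310 / 2.701 = 485.0 days = 1.328 years.

1.33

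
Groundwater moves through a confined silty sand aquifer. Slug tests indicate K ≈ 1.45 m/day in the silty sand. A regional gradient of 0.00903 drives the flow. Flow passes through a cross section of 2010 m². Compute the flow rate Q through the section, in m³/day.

Hydraulic gradient i = 0.00903.
Darcy's law: Q = K · A · i = 1.450 × 2010 × 0.009030 = 26.32 m³/day.

26.3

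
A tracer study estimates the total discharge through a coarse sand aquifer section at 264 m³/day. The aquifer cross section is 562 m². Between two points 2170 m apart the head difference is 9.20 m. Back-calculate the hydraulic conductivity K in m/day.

Hydraulic gradient i = Δh / L = 9.20 / 2170 = 0.004240.
From Q = K·A·i, K = Q / (A·i) = 264 / (562.0 × 0.004240) = 110.8 m/day.

111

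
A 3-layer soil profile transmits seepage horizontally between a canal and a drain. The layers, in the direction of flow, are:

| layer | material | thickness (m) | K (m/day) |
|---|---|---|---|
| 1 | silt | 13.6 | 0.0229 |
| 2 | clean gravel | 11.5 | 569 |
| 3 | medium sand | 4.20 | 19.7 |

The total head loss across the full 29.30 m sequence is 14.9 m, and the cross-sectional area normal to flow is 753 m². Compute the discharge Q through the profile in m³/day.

18.9

Flow is perpendicular to layering, so the layers act in series and the equivalent K is the thickness-weighted harmonic mean.
Total thickness L = 13.6 + 11.5 + 4.20 = 29.30 m.
Σ(b_i/K_i) = 13.6/0.0229 + 11.5/569 + 4.20/19.7 = 594.1 d.
K_eq = L / Σ(b_i/K_i) = 29.30 / 594.1 = 0.04932 m/day.
Q = K_eq · A · (Δh/L) = 0.04932 × 753 × (14.9/29.30) = 18.88 m³/day.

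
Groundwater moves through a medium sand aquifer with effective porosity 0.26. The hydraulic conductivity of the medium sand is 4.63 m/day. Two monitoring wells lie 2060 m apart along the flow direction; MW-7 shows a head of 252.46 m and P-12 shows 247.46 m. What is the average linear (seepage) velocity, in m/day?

Hydraulic gradient i = (252.46 − 247.46) / 2060 = 5 / 2060 = 0.002427.
Darcy flux q = K · i = 4.630 × 0.002427 = 0.01124 m/day.
Seepage velocity v = q / n_e = 0.01124 / 0.26 = 0.04322 m/day.

0.0432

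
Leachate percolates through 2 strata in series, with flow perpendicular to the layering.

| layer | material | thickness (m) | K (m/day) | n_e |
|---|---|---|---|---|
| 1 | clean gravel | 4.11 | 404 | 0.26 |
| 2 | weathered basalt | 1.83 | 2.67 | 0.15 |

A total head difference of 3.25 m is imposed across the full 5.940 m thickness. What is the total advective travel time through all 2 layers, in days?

0.287

With flow normal to the layers, continuity requires the same specific discharge q through every layer.
Σ(b_i/K_i) = 4.11/404 + 1.83/2.67 = 0.6956 d.
q = Δh / Σ(b_i/K_i) = 3.25 / 0.6956 = 4.672 m/day.
In each layer the seepage velocity is v_i = q/n_i, so the layer transit time is t_i = b_i·n_i / q:
  layer 1 (clean gravel): t_1 = 4.11 × 0.26 / 4.672 = 0.2287 d
  layer 2 (weathered basalt): t_2 = 1.83 × 0.15 / 4.672 = 0.05875 d
Total t = Σ t_i = 0.2875 days.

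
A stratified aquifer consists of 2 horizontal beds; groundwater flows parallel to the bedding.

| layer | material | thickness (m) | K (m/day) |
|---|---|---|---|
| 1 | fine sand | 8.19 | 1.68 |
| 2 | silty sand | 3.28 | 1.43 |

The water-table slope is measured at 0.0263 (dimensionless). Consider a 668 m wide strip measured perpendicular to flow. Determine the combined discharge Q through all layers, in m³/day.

324

Flow is parallel to layering, so each bed carries its own Darcy discharge and the transmissivities add.
Σ(K_i·b_i) = 1.68×8.19 + 1.43×3.28 = 18.45 m²/day.
Hydraulic gradient i = 0.0263.
Q = Σ(K_i·b_i) · W · i = 18.45 × 668 × 0.02630 = 324.1 m³/day.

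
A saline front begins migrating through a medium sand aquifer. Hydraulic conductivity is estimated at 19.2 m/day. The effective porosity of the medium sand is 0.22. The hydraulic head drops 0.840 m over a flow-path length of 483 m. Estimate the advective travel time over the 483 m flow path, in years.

Hydraulic gradient i = Δh / L = 0.840 / 483 = 0.001739.
Darcy flux q = K · i = 19.20 × 0.001739 = 0.03339 m/day.
Seepage velocity v = q / n_e = 0.03339 / 0.22 = 0.1518 m/day.
Travel time t = L / v = 483 / 0.1518 = 3182 days = 8.713 years.

8.71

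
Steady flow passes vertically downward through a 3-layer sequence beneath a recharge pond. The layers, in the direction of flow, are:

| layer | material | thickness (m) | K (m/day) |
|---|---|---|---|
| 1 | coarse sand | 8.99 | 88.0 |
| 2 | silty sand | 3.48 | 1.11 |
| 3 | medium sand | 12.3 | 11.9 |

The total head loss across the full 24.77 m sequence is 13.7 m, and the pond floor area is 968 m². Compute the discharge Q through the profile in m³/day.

3110

Flow is perpendicular to layering, so the layers act in series and the equivalent K is the thickness-weighted harmonic mean.
Total thickness L = 8.99 + 3.48 + 12.3 = 24.77 m.
Σ(b_i/K_i) = 8.99/88.0 + 3.48/1.11 + 12.3/11.9 = 4.271 d.
K_eq = L / Σ(b_i/K_i) = 24.77 / 4.271 = 5.800 m/day.
Q = K_eq · A · (Δh/L) = 5.800 × 968 × (13.7/24.77) = 3105 m³/day.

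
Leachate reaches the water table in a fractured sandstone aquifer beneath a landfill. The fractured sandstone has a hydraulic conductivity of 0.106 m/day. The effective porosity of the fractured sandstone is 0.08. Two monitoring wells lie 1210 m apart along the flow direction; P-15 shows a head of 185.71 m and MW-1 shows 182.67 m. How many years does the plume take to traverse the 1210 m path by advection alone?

995

Hydraulic gradient i = (185.71 − 182.67) / 1210 = 3.04 / 1210 = 0.002512.
Darcy flux q = K · i = 0.1060 × 0.002512 = 0.0002663 m/day.
Seepage velocity v = q / n_e = 0.0002663 / 0.08 = 0.003329 m/day.
Travel time t = L / v = 1210 / 0.003329 = 3.635e+05 days = 995.2 years.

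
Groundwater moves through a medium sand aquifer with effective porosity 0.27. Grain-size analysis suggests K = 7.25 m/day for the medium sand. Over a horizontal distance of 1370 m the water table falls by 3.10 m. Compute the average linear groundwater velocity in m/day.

0.0608

Hydraulic gradient i = Δh / L = 3.10 / 1370 = 0.002263.
Darcy flux q = K · i = 7.250 × 0.002263 = 0.01641 m/day.
Seepage velocity v = q / n_e = 0.01641 / 0.27 = 0.06076 m/day.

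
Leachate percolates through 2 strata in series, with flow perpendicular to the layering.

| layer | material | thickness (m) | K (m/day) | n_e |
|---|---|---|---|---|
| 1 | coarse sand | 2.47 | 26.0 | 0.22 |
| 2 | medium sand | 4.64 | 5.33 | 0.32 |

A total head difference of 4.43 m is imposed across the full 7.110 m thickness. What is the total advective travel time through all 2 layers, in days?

With flow normal to the layers, continuity requires the same specific discharge q through every layer.
Σ(b_i/K_i) = 2.47/26.0 + 4.64/5.33 = 0.9655 d.
q = Δh / Σ(b_i/K_i) = 4.43 / 0.9655 = 4.588 m/day.
In each layer the seepage velocity is v_i = q/n_i, so the layer transit time is t_i = b_i·n_i / q:
  layer 1 (coarse sand): t_1 = 2.47 × 0.22 / 4.588 = 0.1184 d
  layer 2 (medium sand): t_2 = 4.64 × 0.32 / 4.588 = 0.3236 d
Total t = Σ t_i = 0.4421 days.

0.442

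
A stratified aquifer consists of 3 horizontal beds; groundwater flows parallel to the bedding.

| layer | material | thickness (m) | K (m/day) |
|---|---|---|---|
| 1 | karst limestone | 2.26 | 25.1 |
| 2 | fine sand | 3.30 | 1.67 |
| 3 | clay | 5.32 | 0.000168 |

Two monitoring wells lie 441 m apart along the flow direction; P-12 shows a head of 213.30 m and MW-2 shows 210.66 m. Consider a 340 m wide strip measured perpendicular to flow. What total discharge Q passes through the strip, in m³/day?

127

Flow is parallel to layering, so each bed carries its own Darcy discharge and the transmissivities add.
Σ(K_i·b_i) = 25.1×2.26 + 1.67×3.30 + 0.000168×5.32 = 62.24 m²/day.
Hydraulic gradient i = (213.30 − 210.66) / 441 = 2.64 / 441 = 0.005986.
Q = Σ(K_i·b_i) · W · i = 62.24 × 340 × 0.005986 = 126.7 m³/day.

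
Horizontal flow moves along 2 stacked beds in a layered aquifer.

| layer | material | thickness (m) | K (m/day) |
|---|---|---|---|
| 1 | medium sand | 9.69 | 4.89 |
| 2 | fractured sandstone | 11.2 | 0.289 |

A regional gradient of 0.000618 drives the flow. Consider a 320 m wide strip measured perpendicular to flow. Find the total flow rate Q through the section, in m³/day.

10.0

Flow is parallel to layering, so each bed carries its own Darcy discharge and the transmissivities add.
Σ(K_i·b_i) = 4.89×9.69 + 0.289×11.2 = 50.62 m²/day.
Hydraulic gradient i = 0.000618.
Q = Σ(K_i·b_i) · W · i = 50.62 × 320 × 0.0006180 = 10.01 m³/day.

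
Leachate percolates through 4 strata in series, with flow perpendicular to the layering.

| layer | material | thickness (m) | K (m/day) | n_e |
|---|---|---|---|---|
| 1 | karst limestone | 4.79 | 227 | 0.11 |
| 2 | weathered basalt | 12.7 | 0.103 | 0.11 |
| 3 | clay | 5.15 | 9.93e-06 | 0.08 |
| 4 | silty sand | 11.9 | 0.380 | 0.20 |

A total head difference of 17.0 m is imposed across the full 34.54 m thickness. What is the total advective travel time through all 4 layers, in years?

394

With flow normal to the layers, continuity requires the same specific discharge q through every layer.
Σ(b_i/K_i) = 4.79/227 + 12.7/0.103 + 5.15/9.93e-06 + 11.9/0.380 = 5.188e+05 d.
q = Δh / Σ(b_i/K_i) = 17.0 / 5.188e+05 = 3.277e-05 m/day.
In each layer the seepage velocity is v_i = q/n_i, so the layer transit time is t_i = b_i·n_i / q:
  layer 1 (karst limestone): t_1 = 4.79 × 0.11 / 3.277e-05 = 16079 d
  layer 2 (weathered basalt): t_2 = 12.7 × 0.11 / 3.277e-05 = 42632 d
  layer 3 (clay): t_3 = 5.15 × 0.08 / 3.277e-05 = 12573 d
  layer 4 (silty sand): t_4 = 11.9 × 0.20 / 3.277e-05 = 72630 d
Total t = Σ t_i = 1.439e+05 days = 394.0 years.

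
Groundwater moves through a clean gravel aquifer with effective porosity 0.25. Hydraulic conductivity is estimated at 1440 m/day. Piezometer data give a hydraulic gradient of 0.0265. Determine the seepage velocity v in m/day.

153

Hydraulic gradient i = 0.0265.
Darcy flux q = K · i = 1440 × 0.02650 = 38.16 m/day.
Seepage velocity v = q / n_e = 38.16 / 0.25 = 152.6 m/day.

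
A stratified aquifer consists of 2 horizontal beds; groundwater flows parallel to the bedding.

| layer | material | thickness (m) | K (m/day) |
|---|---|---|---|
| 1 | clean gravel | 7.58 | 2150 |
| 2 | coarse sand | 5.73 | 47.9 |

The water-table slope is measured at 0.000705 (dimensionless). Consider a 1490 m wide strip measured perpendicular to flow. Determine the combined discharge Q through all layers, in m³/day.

Flow is parallel to layering, so each bed carries its own Darcy discharge and the transmissivities add.
Σ(K_i·b_i) = 2150×7.58 + 47.9×5.73 = 16571 m²/day.
Hydraulic gradient i = 0.000705.
Q = Σ(K_i·b_i) · W · i = 16571 × 1490 × 0.0007050 = 17407 m³/day.

17400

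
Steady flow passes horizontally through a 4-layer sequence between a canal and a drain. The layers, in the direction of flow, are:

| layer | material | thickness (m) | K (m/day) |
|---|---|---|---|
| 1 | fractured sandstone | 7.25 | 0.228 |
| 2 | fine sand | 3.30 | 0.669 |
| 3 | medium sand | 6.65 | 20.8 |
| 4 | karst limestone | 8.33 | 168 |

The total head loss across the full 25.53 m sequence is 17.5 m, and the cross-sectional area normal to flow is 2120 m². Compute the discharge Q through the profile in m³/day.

Flow is perpendicular to layering, so the layers act in series and the equivalent K is the thickness-weighted harmonic mean.
Total thickness L = 7.25 + 3.30 + 6.65 + 8.33 = 25.53 m.
Σ(b_i/K_i) = 7.25/0.228 + 3.30/0.669 + 6.65/20.8 + 8.33/168 = 37.10 d.
K_eq = L / Σ(b_i/K_i) = 25.53 / 37.10 = 0.6881 m/day.
Q = K_eq · A · (Δh/L) = 0.6881 × 2120 × (17.5/25.53) = 1000.0 m³/day.

1000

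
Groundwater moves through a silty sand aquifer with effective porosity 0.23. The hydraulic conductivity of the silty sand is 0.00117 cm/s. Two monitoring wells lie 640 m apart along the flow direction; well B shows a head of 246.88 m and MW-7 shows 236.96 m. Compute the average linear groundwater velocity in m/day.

Convert K: 0.00117 cm/s × 864 = 1.011 m/day.
Hydraulic gradient i = (246.88 − 236.96) / 640 = 9.92 / 640 = 0.01550.
Darcy flux q = K · i = 1.011 × 0.01550 = 0.01567 m/day.
Seepage velocity v = q / n_e = 0.01567 / 0.23 = 0.06812 m/day.

0.0681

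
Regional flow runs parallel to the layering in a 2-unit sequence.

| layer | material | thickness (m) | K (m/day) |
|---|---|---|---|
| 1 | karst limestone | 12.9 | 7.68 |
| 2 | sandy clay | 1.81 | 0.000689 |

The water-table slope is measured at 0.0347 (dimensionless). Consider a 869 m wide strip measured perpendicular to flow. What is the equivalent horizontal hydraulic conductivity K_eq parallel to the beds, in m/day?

6.74

Flow is parallel to layering, so each bed carries its own Darcy discharge and the transmissivities add.
Σ(K_i·b_i) = 7.68×12.9 + 0.000689×1.81 = 99.07 m²/day.
Total thickness b = 14.71 m, so K_eq = Σ(K_i·b_i)/b = 6.735 m/day.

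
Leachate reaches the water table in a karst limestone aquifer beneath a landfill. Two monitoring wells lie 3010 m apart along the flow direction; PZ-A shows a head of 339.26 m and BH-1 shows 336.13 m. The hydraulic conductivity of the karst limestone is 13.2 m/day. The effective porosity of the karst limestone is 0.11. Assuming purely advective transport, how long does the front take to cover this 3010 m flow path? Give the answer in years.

66.0

Hydraulic gradient i = (339.26 − 336.13) / 3010 = 3.13 / 3010 = 0.001040.
Darcy flux q = K · i = 13.20 × 0.001040 = 0.01373 m/day.
Seepage velocity v = q / n_e = 0.01373 / 0.11 = 0.1248 m/day.
Travel time t = L / v = 3010 / 0.1248 = 24122 days = 66.04 years.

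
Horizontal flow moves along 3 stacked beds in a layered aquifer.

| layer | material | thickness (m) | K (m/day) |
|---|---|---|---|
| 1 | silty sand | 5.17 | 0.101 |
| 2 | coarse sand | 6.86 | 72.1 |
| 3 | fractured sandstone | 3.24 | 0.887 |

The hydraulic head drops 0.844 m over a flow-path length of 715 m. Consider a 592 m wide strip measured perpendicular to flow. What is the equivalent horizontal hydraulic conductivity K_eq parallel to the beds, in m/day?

32.6

Flow is parallel to layering, so each bed carries its own Darcy discharge and the transmissivities add.
Σ(K_i·b_i) = 0.101×5.17 + 72.1×6.86 + 0.887×3.24 = 498.0 m²/day.
Total thickness b = 15.27 m, so K_eq = Σ(K_i·b_i)/b = 32.61 m/day.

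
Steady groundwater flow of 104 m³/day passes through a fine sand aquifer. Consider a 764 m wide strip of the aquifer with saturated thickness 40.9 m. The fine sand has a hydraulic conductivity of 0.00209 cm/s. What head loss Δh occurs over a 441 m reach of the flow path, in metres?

Convert K: 0.00209 cm/s × 864 = 1.806 m/day.
Cross-sectional area A = 764 × 40.9 = 31248 m².
From Q = K·A·i, i = Q / (K·A) = 104 / (1.806 × 31248) = 0.001843.
Head loss Δh = i · L = 0.001843 × 441 = 0.8128 m.

0.813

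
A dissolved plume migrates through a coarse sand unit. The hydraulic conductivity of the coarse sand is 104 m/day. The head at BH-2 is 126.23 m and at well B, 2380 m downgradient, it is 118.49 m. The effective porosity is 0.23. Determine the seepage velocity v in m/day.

1.47

Hydraulic gradient i = (126.23 − 118.49) / 2380 = 7.74 / 2380 = 0.003252.
Darcy flux q = K · i = 104.0 × 0.003252 = 0.3382 m/day.
Seepage velocity v = q / n_e = 0.3382 / 0.23 = 1.471 m/day.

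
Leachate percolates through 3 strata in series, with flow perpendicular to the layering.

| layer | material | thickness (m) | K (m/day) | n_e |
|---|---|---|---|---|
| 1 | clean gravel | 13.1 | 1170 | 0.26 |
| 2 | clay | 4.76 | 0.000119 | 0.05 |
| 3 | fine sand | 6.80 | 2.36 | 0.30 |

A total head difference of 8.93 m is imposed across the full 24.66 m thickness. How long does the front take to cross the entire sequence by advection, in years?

69.7

With flow normal to the layers, continuity requires the same specific discharge q through every layer.
Σ(b_i/K_i) = 13.1/1170 + 4.76/0.000119 + 6.80/2.36 = 40003 d.
q = Δh / Σ(b_i/K_i) = 8.93 / 40003 = 0.0002232 m/day.
In each layer the seepage velocity is v_i = q/n_i, so the layer transit time is t_i = b_i·n_i / q:
  layer 1 (clean gravel): t_1 = 13.1 × 0.26 / 0.0002232 = 15258 d
  layer 2 (clay): t_2 = 4.76 × 0.05 / 0.0002232 = 1066 d
  layer 3 (fine sand): t_3 = 6.80 × 0.30 / 0.0002232 = 9138 d
Total t = Σ t_i = 25462 days = 69.71 years.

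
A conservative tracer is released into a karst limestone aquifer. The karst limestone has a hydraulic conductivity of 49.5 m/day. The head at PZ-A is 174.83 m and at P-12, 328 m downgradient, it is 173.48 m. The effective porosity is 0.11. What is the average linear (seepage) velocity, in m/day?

1.85

Hydraulic gradient i = (174.83 − 173.48) / 328 = 1.35 / 328 = 0.004116.
Darcy flux q = K · i = 49.50 × 0.004116 = 0.2037 m/day.
Seepage velocity v = q / n_e = 0.2037 / 0.11 = 1.852 m/day.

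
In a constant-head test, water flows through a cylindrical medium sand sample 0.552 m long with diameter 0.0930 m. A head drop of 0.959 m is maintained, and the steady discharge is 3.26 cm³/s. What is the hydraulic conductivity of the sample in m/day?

Cross-sectional area A = π·(d/2)² = π × (0.0930/2)² = 0.006793 m².
Convert discharge: 3.26 cm³/s = 3.260e-06 m³/s.
Darcy's law rearranged: K = Q·L / (A·Δh) = 3.260e-06 × 0.552 / (0.006793 × 0.959) = 0.0002762 m/s = 23.87 m/day.

23.9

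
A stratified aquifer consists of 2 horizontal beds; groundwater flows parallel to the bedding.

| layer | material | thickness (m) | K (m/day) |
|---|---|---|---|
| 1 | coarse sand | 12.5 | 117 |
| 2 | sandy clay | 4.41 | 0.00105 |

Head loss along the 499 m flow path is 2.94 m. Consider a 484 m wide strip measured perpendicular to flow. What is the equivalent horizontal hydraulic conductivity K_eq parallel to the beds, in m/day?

86.5

Flow is parallel to layering, so each bed carries its own Darcy discharge and the transmissivities add.
Σ(K_i·b_i) = 117×12.5 + 0.00105×4.41 = 1463 m²/day.
Total thickness b = 16.91 m, so K_eq = Σ(K_i·b_i)/b = 86.49 m/day.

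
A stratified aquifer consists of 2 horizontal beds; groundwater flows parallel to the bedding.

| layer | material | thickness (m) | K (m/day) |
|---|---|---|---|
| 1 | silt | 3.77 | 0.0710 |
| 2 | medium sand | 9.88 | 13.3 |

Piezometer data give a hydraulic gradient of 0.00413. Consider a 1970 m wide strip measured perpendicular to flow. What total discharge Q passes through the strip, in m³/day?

1070

Flow is parallel to layering, so each bed carries its own Darcy discharge and the transmissivities add.
Σ(K_i·b_i) = 0.0710×3.77 + 13.3×9.88 = 131.7 m²/day.
Hydraulic gradient i = 0.00413.
Q = Σ(K_i·b_i) · W · i = 131.7 × 1970 × 0.004130 = 1071 m³/day.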